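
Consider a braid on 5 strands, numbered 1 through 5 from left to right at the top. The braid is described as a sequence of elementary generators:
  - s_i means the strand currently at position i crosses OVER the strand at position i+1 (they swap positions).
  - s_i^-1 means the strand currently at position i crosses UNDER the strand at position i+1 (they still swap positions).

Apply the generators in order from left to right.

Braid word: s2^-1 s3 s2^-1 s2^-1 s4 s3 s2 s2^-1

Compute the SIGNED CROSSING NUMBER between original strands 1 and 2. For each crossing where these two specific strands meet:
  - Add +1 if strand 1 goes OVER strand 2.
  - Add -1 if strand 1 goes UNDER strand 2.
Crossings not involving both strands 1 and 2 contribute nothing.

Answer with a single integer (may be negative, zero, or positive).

Answer: 0

Derivation:
Gen 1: crossing 2x3. Both 1&2? no. Sum: 0
Gen 2: crossing 2x4. Both 1&2? no. Sum: 0
Gen 3: crossing 3x4. Both 1&2? no. Sum: 0
Gen 4: crossing 4x3. Both 1&2? no. Sum: 0
Gen 5: crossing 2x5. Both 1&2? no. Sum: 0
Gen 6: crossing 4x5. Both 1&2? no. Sum: 0
Gen 7: crossing 3x5. Both 1&2? no. Sum: 0
Gen 8: crossing 5x3. Both 1&2? no. Sum: 0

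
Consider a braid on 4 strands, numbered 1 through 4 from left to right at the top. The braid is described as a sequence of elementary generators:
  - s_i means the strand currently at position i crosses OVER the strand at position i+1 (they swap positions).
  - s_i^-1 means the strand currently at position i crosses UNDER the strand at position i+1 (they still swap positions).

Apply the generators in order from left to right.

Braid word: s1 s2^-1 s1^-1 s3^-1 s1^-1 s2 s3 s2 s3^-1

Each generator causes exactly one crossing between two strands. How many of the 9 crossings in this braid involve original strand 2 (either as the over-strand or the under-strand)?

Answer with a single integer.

Gen 1: crossing 1x2. Involves strand 2? yes. Count so far: 1
Gen 2: crossing 1x3. Involves strand 2? no. Count so far: 1
Gen 3: crossing 2x3. Involves strand 2? yes. Count so far: 2
Gen 4: crossing 1x4. Involves strand 2? no. Count so far: 2
Gen 5: crossing 3x2. Involves strand 2? yes. Count so far: 3
Gen 6: crossing 3x4. Involves strand 2? no. Count so far: 3
Gen 7: crossing 3x1. Involves strand 2? no. Count so far: 3
Gen 8: crossing 4x1. Involves strand 2? no. Count so far: 3
Gen 9: crossing 4x3. Involves strand 2? no. Count so far: 3

Answer: 3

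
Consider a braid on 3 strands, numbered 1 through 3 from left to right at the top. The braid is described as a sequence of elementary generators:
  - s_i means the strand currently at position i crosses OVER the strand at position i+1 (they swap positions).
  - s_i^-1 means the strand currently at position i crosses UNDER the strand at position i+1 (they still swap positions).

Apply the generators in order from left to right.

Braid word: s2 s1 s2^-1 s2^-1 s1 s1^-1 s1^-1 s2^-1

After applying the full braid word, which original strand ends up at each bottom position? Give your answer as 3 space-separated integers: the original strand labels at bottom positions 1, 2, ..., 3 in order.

Gen 1 (s2): strand 2 crosses over strand 3. Perm now: [1 3 2]
Gen 2 (s1): strand 1 crosses over strand 3. Perm now: [3 1 2]
Gen 3 (s2^-1): strand 1 crosses under strand 2. Perm now: [3 2 1]
Gen 4 (s2^-1): strand 2 crosses under strand 1. Perm now: [3 1 2]
Gen 5 (s1): strand 3 crosses over strand 1. Perm now: [1 3 2]
Gen 6 (s1^-1): strand 1 crosses under strand 3. Perm now: [3 1 2]
Gen 7 (s1^-1): strand 3 crosses under strand 1. Perm now: [1 3 2]
Gen 8 (s2^-1): strand 3 crosses under strand 2. Perm now: [1 2 3]

Answer: 1 2 3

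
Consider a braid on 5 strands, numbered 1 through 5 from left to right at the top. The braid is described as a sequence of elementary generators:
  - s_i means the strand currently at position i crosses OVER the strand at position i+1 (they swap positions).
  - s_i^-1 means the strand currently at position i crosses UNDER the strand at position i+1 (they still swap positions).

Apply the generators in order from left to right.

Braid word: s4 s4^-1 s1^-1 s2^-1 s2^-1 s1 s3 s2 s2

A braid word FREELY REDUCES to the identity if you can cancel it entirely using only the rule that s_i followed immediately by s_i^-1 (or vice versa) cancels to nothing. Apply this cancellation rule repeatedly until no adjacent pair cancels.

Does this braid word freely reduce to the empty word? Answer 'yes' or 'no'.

Gen 1 (s4): push. Stack: [s4]
Gen 2 (s4^-1): cancels prior s4. Stack: []
Gen 3 (s1^-1): push. Stack: [s1^-1]
Gen 4 (s2^-1): push. Stack: [s1^-1 s2^-1]
Gen 5 (s2^-1): push. Stack: [s1^-1 s2^-1 s2^-1]
Gen 6 (s1): push. Stack: [s1^-1 s2^-1 s2^-1 s1]
Gen 7 (s3): push. Stack: [s1^-1 s2^-1 s2^-1 s1 s3]
Gen 8 (s2): push. Stack: [s1^-1 s2^-1 s2^-1 s1 s3 s2]
Gen 9 (s2): push. Stack: [s1^-1 s2^-1 s2^-1 s1 s3 s2 s2]
Reduced word: s1^-1 s2^-1 s2^-1 s1 s3 s2 s2

Answer: no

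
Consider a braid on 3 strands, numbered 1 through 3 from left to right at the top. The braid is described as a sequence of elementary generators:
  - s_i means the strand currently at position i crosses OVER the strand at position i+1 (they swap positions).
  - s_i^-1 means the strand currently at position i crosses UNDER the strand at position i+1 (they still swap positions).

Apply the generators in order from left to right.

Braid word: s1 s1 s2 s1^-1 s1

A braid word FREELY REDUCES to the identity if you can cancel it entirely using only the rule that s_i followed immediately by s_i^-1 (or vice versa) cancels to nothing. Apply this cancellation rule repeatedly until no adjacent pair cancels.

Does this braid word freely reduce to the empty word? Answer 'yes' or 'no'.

Gen 1 (s1): push. Stack: [s1]
Gen 2 (s1): push. Stack: [s1 s1]
Gen 3 (s2): push. Stack: [s1 s1 s2]
Gen 4 (s1^-1): push. Stack: [s1 s1 s2 s1^-1]
Gen 5 (s1): cancels prior s1^-1. Stack: [s1 s1 s2]
Reduced word: s1 s1 s2

Answer: no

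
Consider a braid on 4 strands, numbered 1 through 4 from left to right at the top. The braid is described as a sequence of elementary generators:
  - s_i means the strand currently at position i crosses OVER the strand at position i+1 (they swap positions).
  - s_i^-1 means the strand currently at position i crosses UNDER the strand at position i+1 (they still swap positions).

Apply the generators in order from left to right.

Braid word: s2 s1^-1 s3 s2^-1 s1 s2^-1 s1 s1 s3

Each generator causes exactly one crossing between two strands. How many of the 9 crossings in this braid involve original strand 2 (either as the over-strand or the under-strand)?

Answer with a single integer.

Gen 1: crossing 2x3. Involves strand 2? yes. Count so far: 1
Gen 2: crossing 1x3. Involves strand 2? no. Count so far: 1
Gen 3: crossing 2x4. Involves strand 2? yes. Count so far: 2
Gen 4: crossing 1x4. Involves strand 2? no. Count so far: 2
Gen 5: crossing 3x4. Involves strand 2? no. Count so far: 2
Gen 6: crossing 3x1. Involves strand 2? no. Count so far: 2
Gen 7: crossing 4x1. Involves strand 2? no. Count so far: 2
Gen 8: crossing 1x4. Involves strand 2? no. Count so far: 2
Gen 9: crossing 3x2. Involves strand 2? yes. Count so far: 3

Answer: 3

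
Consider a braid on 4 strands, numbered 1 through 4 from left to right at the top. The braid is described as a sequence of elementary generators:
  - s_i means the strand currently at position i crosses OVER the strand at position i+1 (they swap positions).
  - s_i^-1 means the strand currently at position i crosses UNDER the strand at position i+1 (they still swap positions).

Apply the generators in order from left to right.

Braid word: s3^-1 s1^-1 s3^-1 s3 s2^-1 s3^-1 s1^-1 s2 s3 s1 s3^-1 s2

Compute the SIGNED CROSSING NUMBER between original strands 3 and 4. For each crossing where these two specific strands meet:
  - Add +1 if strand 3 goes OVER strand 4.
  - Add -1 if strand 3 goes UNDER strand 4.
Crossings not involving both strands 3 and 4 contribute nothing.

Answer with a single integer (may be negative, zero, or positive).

Gen 1: 3 under 4. Both 3&4? yes. Contrib: -1. Sum: -1
Gen 2: crossing 1x2. Both 3&4? no. Sum: -1
Gen 3: 4 under 3. Both 3&4? yes. Contrib: +1. Sum: 0
Gen 4: 3 over 4. Both 3&4? yes. Contrib: +1. Sum: 1
Gen 5: crossing 1x4. Both 3&4? no. Sum: 1
Gen 6: crossing 1x3. Both 3&4? no. Sum: 1
Gen 7: crossing 2x4. Both 3&4? no. Sum: 1
Gen 8: crossing 2x3. Both 3&4? no. Sum: 1
Gen 9: crossing 2x1. Both 3&4? no. Sum: 1
Gen 10: 4 over 3. Both 3&4? yes. Contrib: -1. Sum: 0
Gen 11: crossing 1x2. Both 3&4? no. Sum: 0
Gen 12: crossing 4x2. Both 3&4? no. Sum: 0

Answer: 0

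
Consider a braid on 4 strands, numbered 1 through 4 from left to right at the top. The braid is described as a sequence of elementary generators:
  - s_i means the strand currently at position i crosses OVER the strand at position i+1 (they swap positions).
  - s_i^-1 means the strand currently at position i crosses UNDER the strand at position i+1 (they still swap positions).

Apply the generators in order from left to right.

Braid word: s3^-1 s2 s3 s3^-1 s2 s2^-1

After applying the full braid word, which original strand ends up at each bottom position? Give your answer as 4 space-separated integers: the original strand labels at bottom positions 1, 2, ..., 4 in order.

Gen 1 (s3^-1): strand 3 crosses under strand 4. Perm now: [1 2 4 3]
Gen 2 (s2): strand 2 crosses over strand 4. Perm now: [1 4 2 3]
Gen 3 (s3): strand 2 crosses over strand 3. Perm now: [1 4 3 2]
Gen 4 (s3^-1): strand 3 crosses under strand 2. Perm now: [1 4 2 3]
Gen 5 (s2): strand 4 crosses over strand 2. Perm now: [1 2 4 3]
Gen 6 (s2^-1): strand 2 crosses under strand 4. Perm now: [1 4 2 3]

Answer: 1 4 2 3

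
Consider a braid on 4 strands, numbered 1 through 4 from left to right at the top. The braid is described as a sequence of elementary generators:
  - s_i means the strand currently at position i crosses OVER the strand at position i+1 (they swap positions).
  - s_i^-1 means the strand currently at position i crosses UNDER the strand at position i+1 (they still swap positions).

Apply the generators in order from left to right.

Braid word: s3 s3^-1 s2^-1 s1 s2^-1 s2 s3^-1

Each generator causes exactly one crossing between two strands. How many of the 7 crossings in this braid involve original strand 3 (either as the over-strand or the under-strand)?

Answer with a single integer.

Answer: 4

Derivation:
Gen 1: crossing 3x4. Involves strand 3? yes. Count so far: 1
Gen 2: crossing 4x3. Involves strand 3? yes. Count so far: 2
Gen 3: crossing 2x3. Involves strand 3? yes. Count so far: 3
Gen 4: crossing 1x3. Involves strand 3? yes. Count so far: 4
Gen 5: crossing 1x2. Involves strand 3? no. Count so far: 4
Gen 6: crossing 2x1. Involves strand 3? no. Count so far: 4
Gen 7: crossing 2x4. Involves strand 3? no. Count so far: 4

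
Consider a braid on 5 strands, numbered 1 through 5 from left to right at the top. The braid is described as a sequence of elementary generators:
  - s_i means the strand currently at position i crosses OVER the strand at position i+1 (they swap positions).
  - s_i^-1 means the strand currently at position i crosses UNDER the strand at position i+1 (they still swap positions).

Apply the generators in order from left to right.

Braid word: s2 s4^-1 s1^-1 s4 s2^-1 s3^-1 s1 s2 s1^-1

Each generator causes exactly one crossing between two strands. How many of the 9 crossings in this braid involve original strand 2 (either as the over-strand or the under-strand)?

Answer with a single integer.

Gen 1: crossing 2x3. Involves strand 2? yes. Count so far: 1
Gen 2: crossing 4x5. Involves strand 2? no. Count so far: 1
Gen 3: crossing 1x3. Involves strand 2? no. Count so far: 1
Gen 4: crossing 5x4. Involves strand 2? no. Count so far: 1
Gen 5: crossing 1x2. Involves strand 2? yes. Count so far: 2
Gen 6: crossing 1x4. Involves strand 2? no. Count so far: 2
Gen 7: crossing 3x2. Involves strand 2? yes. Count so far: 3
Gen 8: crossing 3x4. Involves strand 2? no. Count so far: 3
Gen 9: crossing 2x4. Involves strand 2? yes. Count so far: 4

Answer: 4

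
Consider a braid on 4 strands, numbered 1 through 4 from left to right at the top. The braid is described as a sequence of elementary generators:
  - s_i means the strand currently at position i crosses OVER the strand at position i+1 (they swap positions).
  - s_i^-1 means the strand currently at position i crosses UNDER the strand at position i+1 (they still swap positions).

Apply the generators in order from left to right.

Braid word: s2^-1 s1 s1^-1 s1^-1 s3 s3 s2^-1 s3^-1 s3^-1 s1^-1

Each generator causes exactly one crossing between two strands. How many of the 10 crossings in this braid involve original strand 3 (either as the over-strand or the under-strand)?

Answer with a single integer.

Gen 1: crossing 2x3. Involves strand 3? yes. Count so far: 1
Gen 2: crossing 1x3. Involves strand 3? yes. Count so far: 2
Gen 3: crossing 3x1. Involves strand 3? yes. Count so far: 3
Gen 4: crossing 1x3. Involves strand 3? yes. Count so far: 4
Gen 5: crossing 2x4. Involves strand 3? no. Count so far: 4
Gen 6: crossing 4x2. Involves strand 3? no. Count so far: 4
Gen 7: crossing 1x2. Involves strand 3? no. Count so far: 4
Gen 8: crossing 1x4. Involves strand 3? no. Count so far: 4
Gen 9: crossing 4x1. Involves strand 3? no. Count so far: 4
Gen 10: crossing 3x2. Involves strand 3? yes. Count so far: 5

Answer: 5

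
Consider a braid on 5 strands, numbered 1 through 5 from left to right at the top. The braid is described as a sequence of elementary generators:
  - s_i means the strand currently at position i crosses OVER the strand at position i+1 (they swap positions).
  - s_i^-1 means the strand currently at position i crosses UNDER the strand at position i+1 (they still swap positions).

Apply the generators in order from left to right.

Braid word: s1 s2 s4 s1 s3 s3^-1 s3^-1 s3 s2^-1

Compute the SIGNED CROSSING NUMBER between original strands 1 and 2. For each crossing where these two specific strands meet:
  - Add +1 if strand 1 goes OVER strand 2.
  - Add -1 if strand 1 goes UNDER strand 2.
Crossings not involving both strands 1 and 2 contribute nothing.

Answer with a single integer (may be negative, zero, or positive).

Gen 1: 1 over 2. Both 1&2? yes. Contrib: +1. Sum: 1
Gen 2: crossing 1x3. Both 1&2? no. Sum: 1
Gen 3: crossing 4x5. Both 1&2? no. Sum: 1
Gen 4: crossing 2x3. Both 1&2? no. Sum: 1
Gen 5: crossing 1x5. Both 1&2? no. Sum: 1
Gen 6: crossing 5x1. Both 1&2? no. Sum: 1
Gen 7: crossing 1x5. Both 1&2? no. Sum: 1
Gen 8: crossing 5x1. Both 1&2? no. Sum: 1
Gen 9: 2 under 1. Both 1&2? yes. Contrib: +1. Sum: 2

Answer: 2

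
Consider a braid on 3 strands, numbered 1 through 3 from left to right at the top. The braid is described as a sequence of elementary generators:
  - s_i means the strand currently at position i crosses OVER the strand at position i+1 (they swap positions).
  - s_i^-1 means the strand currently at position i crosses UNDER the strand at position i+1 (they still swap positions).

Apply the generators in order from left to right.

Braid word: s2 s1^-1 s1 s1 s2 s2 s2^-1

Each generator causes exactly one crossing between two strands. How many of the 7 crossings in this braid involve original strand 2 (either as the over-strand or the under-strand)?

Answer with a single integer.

Answer: 4

Derivation:
Gen 1: crossing 2x3. Involves strand 2? yes. Count so far: 1
Gen 2: crossing 1x3. Involves strand 2? no. Count so far: 1
Gen 3: crossing 3x1. Involves strand 2? no. Count so far: 1
Gen 4: crossing 1x3. Involves strand 2? no. Count so far: 1
Gen 5: crossing 1x2. Involves strand 2? yes. Count so far: 2
Gen 6: crossing 2x1. Involves strand 2? yes. Count so far: 3
Gen 7: crossing 1x2. Involves strand 2? yes. Count so far: 4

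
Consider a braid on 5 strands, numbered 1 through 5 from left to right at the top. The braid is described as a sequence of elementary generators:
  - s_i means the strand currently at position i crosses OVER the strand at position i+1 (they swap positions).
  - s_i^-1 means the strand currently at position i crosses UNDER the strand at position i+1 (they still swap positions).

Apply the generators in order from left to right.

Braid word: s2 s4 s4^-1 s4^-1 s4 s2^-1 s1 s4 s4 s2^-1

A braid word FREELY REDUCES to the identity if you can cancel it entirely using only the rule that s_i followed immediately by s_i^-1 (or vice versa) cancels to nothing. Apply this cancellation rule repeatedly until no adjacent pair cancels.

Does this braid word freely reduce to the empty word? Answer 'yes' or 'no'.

Answer: no

Derivation:
Gen 1 (s2): push. Stack: [s2]
Gen 2 (s4): push. Stack: [s2 s4]
Gen 3 (s4^-1): cancels prior s4. Stack: [s2]
Gen 4 (s4^-1): push. Stack: [s2 s4^-1]
Gen 5 (s4): cancels prior s4^-1. Stack: [s2]
Gen 6 (s2^-1): cancels prior s2. Stack: []
Gen 7 (s1): push. Stack: [s1]
Gen 8 (s4): push. Stack: [s1 s4]
Gen 9 (s4): push. Stack: [s1 s4 s4]
Gen 10 (s2^-1): push. Stack: [s1 s4 s4 s2^-1]
Reduced word: s1 s4 s4 s2^-1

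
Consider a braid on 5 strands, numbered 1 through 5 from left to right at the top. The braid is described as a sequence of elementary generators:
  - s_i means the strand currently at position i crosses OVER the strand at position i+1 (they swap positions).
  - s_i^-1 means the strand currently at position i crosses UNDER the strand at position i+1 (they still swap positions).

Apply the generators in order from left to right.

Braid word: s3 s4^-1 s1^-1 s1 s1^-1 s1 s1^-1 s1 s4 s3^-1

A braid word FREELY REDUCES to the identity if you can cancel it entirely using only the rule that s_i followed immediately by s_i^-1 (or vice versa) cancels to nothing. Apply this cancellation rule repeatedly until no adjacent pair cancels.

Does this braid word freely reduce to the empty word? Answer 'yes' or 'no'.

Answer: yes

Derivation:
Gen 1 (s3): push. Stack: [s3]
Gen 2 (s4^-1): push. Stack: [s3 s4^-1]
Gen 3 (s1^-1): push. Stack: [s3 s4^-1 s1^-1]
Gen 4 (s1): cancels prior s1^-1. Stack: [s3 s4^-1]
Gen 5 (s1^-1): push. Stack: [s3 s4^-1 s1^-1]
Gen 6 (s1): cancels prior s1^-1. Stack: [s3 s4^-1]
Gen 7 (s1^-1): push. Stack: [s3 s4^-1 s1^-1]
Gen 8 (s1): cancels prior s1^-1. Stack: [s3 s4^-1]
Gen 9 (s4): cancels prior s4^-1. Stack: [s3]
Gen 10 (s3^-1): cancels prior s3. Stack: []
Reduced word: (empty)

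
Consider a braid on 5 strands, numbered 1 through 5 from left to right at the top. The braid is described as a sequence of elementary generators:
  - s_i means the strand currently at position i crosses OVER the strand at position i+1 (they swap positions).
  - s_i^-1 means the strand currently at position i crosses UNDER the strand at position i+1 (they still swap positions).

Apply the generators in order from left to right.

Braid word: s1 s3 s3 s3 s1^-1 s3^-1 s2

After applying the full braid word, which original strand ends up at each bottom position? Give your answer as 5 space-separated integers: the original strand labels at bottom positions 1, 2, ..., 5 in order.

Gen 1 (s1): strand 1 crosses over strand 2. Perm now: [2 1 3 4 5]
Gen 2 (s3): strand 3 crosses over strand 4. Perm now: [2 1 4 3 5]
Gen 3 (s3): strand 4 crosses over strand 3. Perm now: [2 1 3 4 5]
Gen 4 (s3): strand 3 crosses over strand 4. Perm now: [2 1 4 3 5]
Gen 5 (s1^-1): strand 2 crosses under strand 1. Perm now: [1 2 4 3 5]
Gen 6 (s3^-1): strand 4 crosses under strand 3. Perm now: [1 2 3 4 5]
Gen 7 (s2): strand 2 crosses over strand 3. Perm now: [1 3 2 4 5]

Answer: 1 3 2 4 5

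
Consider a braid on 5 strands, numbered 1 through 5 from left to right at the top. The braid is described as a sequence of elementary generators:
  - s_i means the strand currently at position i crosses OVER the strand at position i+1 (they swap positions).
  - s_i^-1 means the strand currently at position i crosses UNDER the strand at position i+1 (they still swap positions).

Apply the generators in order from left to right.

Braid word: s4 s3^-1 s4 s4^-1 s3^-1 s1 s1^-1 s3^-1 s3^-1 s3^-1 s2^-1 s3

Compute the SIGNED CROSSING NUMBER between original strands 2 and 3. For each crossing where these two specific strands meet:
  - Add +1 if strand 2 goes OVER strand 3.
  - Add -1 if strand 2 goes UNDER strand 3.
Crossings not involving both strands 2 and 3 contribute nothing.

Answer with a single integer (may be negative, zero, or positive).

Gen 1: crossing 4x5. Both 2&3? no. Sum: 0
Gen 2: crossing 3x5. Both 2&3? no. Sum: 0
Gen 3: crossing 3x4. Both 2&3? no. Sum: 0
Gen 4: crossing 4x3. Both 2&3? no. Sum: 0
Gen 5: crossing 5x3. Both 2&3? no. Sum: 0
Gen 6: crossing 1x2. Both 2&3? no. Sum: 0
Gen 7: crossing 2x1. Both 2&3? no. Sum: 0
Gen 8: crossing 3x5. Both 2&3? no. Sum: 0
Gen 9: crossing 5x3. Both 2&3? no. Sum: 0
Gen 10: crossing 3x5. Both 2&3? no. Sum: 0
Gen 11: crossing 2x5. Both 2&3? no. Sum: 0
Gen 12: 2 over 3. Both 2&3? yes. Contrib: +1. Sum: 1

Answer: 1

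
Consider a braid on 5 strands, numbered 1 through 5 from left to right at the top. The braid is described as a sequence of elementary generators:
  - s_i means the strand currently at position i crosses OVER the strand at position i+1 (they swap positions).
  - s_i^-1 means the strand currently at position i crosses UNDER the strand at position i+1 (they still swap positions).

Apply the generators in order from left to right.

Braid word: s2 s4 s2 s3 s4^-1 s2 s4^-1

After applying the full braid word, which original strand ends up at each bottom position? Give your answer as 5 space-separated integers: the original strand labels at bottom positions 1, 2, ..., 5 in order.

Answer: 1 5 2 3 4

Derivation:
Gen 1 (s2): strand 2 crosses over strand 3. Perm now: [1 3 2 4 5]
Gen 2 (s4): strand 4 crosses over strand 5. Perm now: [1 3 2 5 4]
Gen 3 (s2): strand 3 crosses over strand 2. Perm now: [1 2 3 5 4]
Gen 4 (s3): strand 3 crosses over strand 5. Perm now: [1 2 5 3 4]
Gen 5 (s4^-1): strand 3 crosses under strand 4. Perm now: [1 2 5 4 3]
Gen 6 (s2): strand 2 crosses over strand 5. Perm now: [1 5 2 4 3]
Gen 7 (s4^-1): strand 4 crosses under strand 3. Perm now: [1 5 2 3 4]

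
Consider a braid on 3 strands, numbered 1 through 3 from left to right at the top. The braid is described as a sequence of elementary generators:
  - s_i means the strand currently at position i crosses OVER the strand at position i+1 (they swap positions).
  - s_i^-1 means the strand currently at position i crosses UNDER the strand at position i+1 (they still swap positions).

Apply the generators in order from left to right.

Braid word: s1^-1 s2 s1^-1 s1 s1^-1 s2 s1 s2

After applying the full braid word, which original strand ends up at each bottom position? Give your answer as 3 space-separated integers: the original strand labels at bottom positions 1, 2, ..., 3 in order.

Answer: 1 2 3

Derivation:
Gen 1 (s1^-1): strand 1 crosses under strand 2. Perm now: [2 1 3]
Gen 2 (s2): strand 1 crosses over strand 3. Perm now: [2 3 1]
Gen 3 (s1^-1): strand 2 crosses under strand 3. Perm now: [3 2 1]
Gen 4 (s1): strand 3 crosses over strand 2. Perm now: [2 3 1]
Gen 5 (s1^-1): strand 2 crosses under strand 3. Perm now: [3 2 1]
Gen 6 (s2): strand 2 crosses over strand 1. Perm now: [3 1 2]
Gen 7 (s1): strand 3 crosses over strand 1. Perm now: [1 3 2]
Gen 8 (s2): strand 3 crosses over strand 2. Perm now: [1 2 3]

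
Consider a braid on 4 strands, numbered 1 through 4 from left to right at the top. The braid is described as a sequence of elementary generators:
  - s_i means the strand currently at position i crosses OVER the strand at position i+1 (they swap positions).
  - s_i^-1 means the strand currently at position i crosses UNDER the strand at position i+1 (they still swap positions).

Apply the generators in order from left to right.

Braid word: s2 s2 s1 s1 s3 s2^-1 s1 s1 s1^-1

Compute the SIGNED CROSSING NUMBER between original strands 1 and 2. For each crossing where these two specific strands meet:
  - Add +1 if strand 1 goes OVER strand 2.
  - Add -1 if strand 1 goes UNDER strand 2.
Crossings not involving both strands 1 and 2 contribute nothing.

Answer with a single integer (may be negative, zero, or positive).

Gen 1: crossing 2x3. Both 1&2? no. Sum: 0
Gen 2: crossing 3x2. Both 1&2? no. Sum: 0
Gen 3: 1 over 2. Both 1&2? yes. Contrib: +1. Sum: 1
Gen 4: 2 over 1. Both 1&2? yes. Contrib: -1. Sum: 0
Gen 5: crossing 3x4. Both 1&2? no. Sum: 0
Gen 6: crossing 2x4. Both 1&2? no. Sum: 0
Gen 7: crossing 1x4. Both 1&2? no. Sum: 0
Gen 8: crossing 4x1. Both 1&2? no. Sum: 0
Gen 9: crossing 1x4. Both 1&2? no. Sum: 0

Answer: 0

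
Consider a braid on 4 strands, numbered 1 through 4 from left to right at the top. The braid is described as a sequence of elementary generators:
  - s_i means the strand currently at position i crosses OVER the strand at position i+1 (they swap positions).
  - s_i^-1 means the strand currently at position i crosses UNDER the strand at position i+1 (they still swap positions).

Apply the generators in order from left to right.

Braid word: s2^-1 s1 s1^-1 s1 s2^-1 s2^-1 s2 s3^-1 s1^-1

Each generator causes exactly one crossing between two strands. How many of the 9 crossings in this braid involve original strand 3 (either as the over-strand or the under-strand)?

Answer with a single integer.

Answer: 5

Derivation:
Gen 1: crossing 2x3. Involves strand 3? yes. Count so far: 1
Gen 2: crossing 1x3. Involves strand 3? yes. Count so far: 2
Gen 3: crossing 3x1. Involves strand 3? yes. Count so far: 3
Gen 4: crossing 1x3. Involves strand 3? yes. Count so far: 4
Gen 5: crossing 1x2. Involves strand 3? no. Count so far: 4
Gen 6: crossing 2x1. Involves strand 3? no. Count so far: 4
Gen 7: crossing 1x2. Involves strand 3? no. Count so far: 4
Gen 8: crossing 1x4. Involves strand 3? no. Count so far: 4
Gen 9: crossing 3x2. Involves strand 3? yes. Count so far: 5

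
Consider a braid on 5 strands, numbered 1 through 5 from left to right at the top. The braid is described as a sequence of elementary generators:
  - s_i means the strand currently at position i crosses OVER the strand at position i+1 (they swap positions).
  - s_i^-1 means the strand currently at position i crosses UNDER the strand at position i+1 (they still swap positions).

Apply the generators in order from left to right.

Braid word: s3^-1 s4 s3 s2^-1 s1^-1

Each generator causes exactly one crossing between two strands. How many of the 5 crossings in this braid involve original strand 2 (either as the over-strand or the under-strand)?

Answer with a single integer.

Answer: 1

Derivation:
Gen 1: crossing 3x4. Involves strand 2? no. Count so far: 0
Gen 2: crossing 3x5. Involves strand 2? no. Count so far: 0
Gen 3: crossing 4x5. Involves strand 2? no. Count so far: 0
Gen 4: crossing 2x5. Involves strand 2? yes. Count so far: 1
Gen 5: crossing 1x5. Involves strand 2? no. Count so far: 1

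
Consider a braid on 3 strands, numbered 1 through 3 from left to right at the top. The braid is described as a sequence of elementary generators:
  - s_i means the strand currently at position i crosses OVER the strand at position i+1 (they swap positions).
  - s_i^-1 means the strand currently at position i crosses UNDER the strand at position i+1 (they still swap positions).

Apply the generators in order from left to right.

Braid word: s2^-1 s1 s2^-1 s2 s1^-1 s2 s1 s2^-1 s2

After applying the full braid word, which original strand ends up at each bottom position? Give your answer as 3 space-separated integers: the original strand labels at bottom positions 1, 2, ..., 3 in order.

Answer: 2 1 3

Derivation:
Gen 1 (s2^-1): strand 2 crosses under strand 3. Perm now: [1 3 2]
Gen 2 (s1): strand 1 crosses over strand 3. Perm now: [3 1 2]
Gen 3 (s2^-1): strand 1 crosses under strand 2. Perm now: [3 2 1]
Gen 4 (s2): strand 2 crosses over strand 1. Perm now: [3 1 2]
Gen 5 (s1^-1): strand 3 crosses under strand 1. Perm now: [1 3 2]
Gen 6 (s2): strand 3 crosses over strand 2. Perm now: [1 2 3]
Gen 7 (s1): strand 1 crosses over strand 2. Perm now: [2 1 3]
Gen 8 (s2^-1): strand 1 crosses under strand 3. Perm now: [2 3 1]
Gen 9 (s2): strand 3 crosses over strand 1. Perm now: [2 1 3]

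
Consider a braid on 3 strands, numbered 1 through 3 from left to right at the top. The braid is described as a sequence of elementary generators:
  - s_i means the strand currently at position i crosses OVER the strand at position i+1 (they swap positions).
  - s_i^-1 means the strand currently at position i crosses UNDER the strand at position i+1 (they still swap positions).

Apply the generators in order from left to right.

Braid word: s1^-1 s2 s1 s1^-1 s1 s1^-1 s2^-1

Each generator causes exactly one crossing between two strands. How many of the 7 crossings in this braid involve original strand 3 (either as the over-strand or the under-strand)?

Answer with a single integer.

Answer: 6

Derivation:
Gen 1: crossing 1x2. Involves strand 3? no. Count so far: 0
Gen 2: crossing 1x3. Involves strand 3? yes. Count so far: 1
Gen 3: crossing 2x3. Involves strand 3? yes. Count so far: 2
Gen 4: crossing 3x2. Involves strand 3? yes. Count so far: 3
Gen 5: crossing 2x3. Involves strand 3? yes. Count so far: 4
Gen 6: crossing 3x2. Involves strand 3? yes. Count so far: 5
Gen 7: crossing 3x1. Involves strand 3? yes. Count so far: 6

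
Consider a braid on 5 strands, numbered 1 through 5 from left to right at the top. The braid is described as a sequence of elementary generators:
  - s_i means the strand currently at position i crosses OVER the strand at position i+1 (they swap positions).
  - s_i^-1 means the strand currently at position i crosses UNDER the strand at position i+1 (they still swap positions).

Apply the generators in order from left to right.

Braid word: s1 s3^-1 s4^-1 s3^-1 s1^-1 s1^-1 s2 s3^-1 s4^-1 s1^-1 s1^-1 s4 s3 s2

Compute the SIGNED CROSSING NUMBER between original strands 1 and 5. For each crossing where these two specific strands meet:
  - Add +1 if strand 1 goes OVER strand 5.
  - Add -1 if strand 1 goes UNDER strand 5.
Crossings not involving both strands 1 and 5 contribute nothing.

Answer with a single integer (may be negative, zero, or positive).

Answer: 0

Derivation:
Gen 1: crossing 1x2. Both 1&5? no. Sum: 0
Gen 2: crossing 3x4. Both 1&5? no. Sum: 0
Gen 3: crossing 3x5. Both 1&5? no. Sum: 0
Gen 4: crossing 4x5. Both 1&5? no. Sum: 0
Gen 5: crossing 2x1. Both 1&5? no. Sum: 0
Gen 6: crossing 1x2. Both 1&5? no. Sum: 0
Gen 7: 1 over 5. Both 1&5? yes. Contrib: +1. Sum: 1
Gen 8: crossing 1x4. Both 1&5? no. Sum: 1
Gen 9: crossing 1x3. Both 1&5? no. Sum: 1
Gen 10: crossing 2x5. Both 1&5? no. Sum: 1
Gen 11: crossing 5x2. Both 1&5? no. Sum: 1
Gen 12: crossing 3x1. Both 1&5? no. Sum: 1
Gen 13: crossing 4x1. Both 1&5? no. Sum: 1
Gen 14: 5 over 1. Both 1&5? yes. Contrib: -1. Sum: 0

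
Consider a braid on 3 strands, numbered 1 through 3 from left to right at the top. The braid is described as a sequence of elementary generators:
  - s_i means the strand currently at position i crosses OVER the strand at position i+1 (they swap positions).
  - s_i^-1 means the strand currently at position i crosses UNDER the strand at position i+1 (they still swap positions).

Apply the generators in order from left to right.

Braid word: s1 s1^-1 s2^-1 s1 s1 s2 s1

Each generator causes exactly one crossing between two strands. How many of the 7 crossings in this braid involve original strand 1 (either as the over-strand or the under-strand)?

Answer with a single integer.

Gen 1: crossing 1x2. Involves strand 1? yes. Count so far: 1
Gen 2: crossing 2x1. Involves strand 1? yes. Count so far: 2
Gen 3: crossing 2x3. Involves strand 1? no. Count so far: 2
Gen 4: crossing 1x3. Involves strand 1? yes. Count so far: 3
Gen 5: crossing 3x1. Involves strand 1? yes. Count so far: 4
Gen 6: crossing 3x2. Involves strand 1? no. Count so far: 4
Gen 7: crossing 1x2. Involves strand 1? yes. Count so far: 5

Answer: 5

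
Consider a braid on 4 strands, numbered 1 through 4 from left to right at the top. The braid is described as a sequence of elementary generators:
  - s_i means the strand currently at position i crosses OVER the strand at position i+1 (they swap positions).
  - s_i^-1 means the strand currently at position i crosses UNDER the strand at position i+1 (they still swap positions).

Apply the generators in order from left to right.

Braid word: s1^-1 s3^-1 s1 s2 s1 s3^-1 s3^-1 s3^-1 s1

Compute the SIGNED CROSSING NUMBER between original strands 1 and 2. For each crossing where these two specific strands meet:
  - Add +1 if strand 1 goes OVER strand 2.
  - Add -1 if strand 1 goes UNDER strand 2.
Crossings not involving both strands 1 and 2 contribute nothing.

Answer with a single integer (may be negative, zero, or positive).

Gen 1: 1 under 2. Both 1&2? yes. Contrib: -1. Sum: -1
Gen 2: crossing 3x4. Both 1&2? no. Sum: -1
Gen 3: 2 over 1. Both 1&2? yes. Contrib: -1. Sum: -2
Gen 4: crossing 2x4. Both 1&2? no. Sum: -2
Gen 5: crossing 1x4. Both 1&2? no. Sum: -2
Gen 6: crossing 2x3. Both 1&2? no. Sum: -2
Gen 7: crossing 3x2. Both 1&2? no. Sum: -2
Gen 8: crossing 2x3. Both 1&2? no. Sum: -2
Gen 9: crossing 4x1. Both 1&2? no. Sum: -2

Answer: -2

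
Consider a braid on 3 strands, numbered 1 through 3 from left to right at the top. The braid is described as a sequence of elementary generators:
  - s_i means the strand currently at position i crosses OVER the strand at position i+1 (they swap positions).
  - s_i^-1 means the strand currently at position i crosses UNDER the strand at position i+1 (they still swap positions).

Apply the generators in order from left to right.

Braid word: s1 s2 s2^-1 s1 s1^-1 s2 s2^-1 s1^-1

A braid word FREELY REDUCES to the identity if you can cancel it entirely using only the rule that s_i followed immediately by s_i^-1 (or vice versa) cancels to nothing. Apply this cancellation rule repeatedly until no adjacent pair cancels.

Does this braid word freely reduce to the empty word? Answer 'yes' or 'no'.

Gen 1 (s1): push. Stack: [s1]
Gen 2 (s2): push. Stack: [s1 s2]
Gen 3 (s2^-1): cancels prior s2. Stack: [s1]
Gen 4 (s1): push. Stack: [s1 s1]
Gen 5 (s1^-1): cancels prior s1. Stack: [s1]
Gen 6 (s2): push. Stack: [s1 s2]
Gen 7 (s2^-1): cancels prior s2. Stack: [s1]
Gen 8 (s1^-1): cancels prior s1. Stack: []
Reduced word: (empty)

Answer: yes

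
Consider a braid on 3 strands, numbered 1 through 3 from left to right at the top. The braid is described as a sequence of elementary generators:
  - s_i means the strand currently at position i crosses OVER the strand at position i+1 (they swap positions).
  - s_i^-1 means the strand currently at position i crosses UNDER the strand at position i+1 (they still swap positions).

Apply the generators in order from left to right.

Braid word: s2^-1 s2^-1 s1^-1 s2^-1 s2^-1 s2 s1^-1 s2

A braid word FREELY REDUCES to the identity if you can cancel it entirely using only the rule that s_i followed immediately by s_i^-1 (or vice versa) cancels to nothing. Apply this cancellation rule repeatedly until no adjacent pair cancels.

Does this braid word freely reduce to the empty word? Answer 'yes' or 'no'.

Answer: no

Derivation:
Gen 1 (s2^-1): push. Stack: [s2^-1]
Gen 2 (s2^-1): push. Stack: [s2^-1 s2^-1]
Gen 3 (s1^-1): push. Stack: [s2^-1 s2^-1 s1^-1]
Gen 4 (s2^-1): push. Stack: [s2^-1 s2^-1 s1^-1 s2^-1]
Gen 5 (s2^-1): push. Stack: [s2^-1 s2^-1 s1^-1 s2^-1 s2^-1]
Gen 6 (s2): cancels prior s2^-1. Stack: [s2^-1 s2^-1 s1^-1 s2^-1]
Gen 7 (s1^-1): push. Stack: [s2^-1 s2^-1 s1^-1 s2^-1 s1^-1]
Gen 8 (s2): push. Stack: [s2^-1 s2^-1 s1^-1 s2^-1 s1^-1 s2]
Reduced word: s2^-1 s2^-1 s1^-1 s2^-1 s1^-1 s2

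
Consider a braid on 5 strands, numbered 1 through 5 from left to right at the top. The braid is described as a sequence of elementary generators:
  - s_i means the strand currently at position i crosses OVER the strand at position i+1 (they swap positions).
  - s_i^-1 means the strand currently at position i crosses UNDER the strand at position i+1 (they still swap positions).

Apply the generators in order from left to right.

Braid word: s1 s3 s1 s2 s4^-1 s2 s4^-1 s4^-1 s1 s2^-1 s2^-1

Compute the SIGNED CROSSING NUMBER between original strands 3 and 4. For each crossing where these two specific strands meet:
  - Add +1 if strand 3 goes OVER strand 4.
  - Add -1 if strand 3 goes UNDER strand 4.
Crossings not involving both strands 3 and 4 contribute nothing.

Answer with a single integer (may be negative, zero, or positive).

Gen 1: crossing 1x2. Both 3&4? no. Sum: 0
Gen 2: 3 over 4. Both 3&4? yes. Contrib: +1. Sum: 1
Gen 3: crossing 2x1. Both 3&4? no. Sum: 1
Gen 4: crossing 2x4. Both 3&4? no. Sum: 1
Gen 5: crossing 3x5. Both 3&4? no. Sum: 1
Gen 6: crossing 4x2. Both 3&4? no. Sum: 1
Gen 7: crossing 5x3. Both 3&4? no. Sum: 1
Gen 8: crossing 3x5. Both 3&4? no. Sum: 1
Gen 9: crossing 1x2. Both 3&4? no. Sum: 1
Gen 10: crossing 1x4. Both 3&4? no. Sum: 1
Gen 11: crossing 4x1. Both 3&4? no. Sum: 1

Answer: 1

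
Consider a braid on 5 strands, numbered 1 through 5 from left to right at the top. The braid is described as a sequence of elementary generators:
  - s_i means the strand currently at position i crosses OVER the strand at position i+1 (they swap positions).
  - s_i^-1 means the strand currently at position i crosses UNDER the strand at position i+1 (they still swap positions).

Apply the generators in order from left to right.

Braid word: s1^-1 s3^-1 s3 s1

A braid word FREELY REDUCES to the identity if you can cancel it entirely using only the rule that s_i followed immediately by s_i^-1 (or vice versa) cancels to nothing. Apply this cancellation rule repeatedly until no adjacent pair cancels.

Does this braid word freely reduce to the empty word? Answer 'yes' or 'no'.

Answer: yes

Derivation:
Gen 1 (s1^-1): push. Stack: [s1^-1]
Gen 2 (s3^-1): push. Stack: [s1^-1 s3^-1]
Gen 3 (s3): cancels prior s3^-1. Stack: [s1^-1]
Gen 4 (s1): cancels prior s1^-1. Stack: []
Reduced word: (empty)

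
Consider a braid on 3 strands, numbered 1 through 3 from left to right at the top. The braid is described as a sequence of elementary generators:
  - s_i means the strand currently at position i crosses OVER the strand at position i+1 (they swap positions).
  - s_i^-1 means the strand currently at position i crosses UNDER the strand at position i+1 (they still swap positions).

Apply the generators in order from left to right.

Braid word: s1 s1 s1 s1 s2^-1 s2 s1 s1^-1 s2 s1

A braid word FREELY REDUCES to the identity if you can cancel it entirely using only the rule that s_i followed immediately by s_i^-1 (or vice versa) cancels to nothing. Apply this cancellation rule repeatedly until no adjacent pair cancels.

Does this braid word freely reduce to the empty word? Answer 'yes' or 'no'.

Answer: no

Derivation:
Gen 1 (s1): push. Stack: [s1]
Gen 2 (s1): push. Stack: [s1 s1]
Gen 3 (s1): push. Stack: [s1 s1 s1]
Gen 4 (s1): push. Stack: [s1 s1 s1 s1]
Gen 5 (s2^-1): push. Stack: [s1 s1 s1 s1 s2^-1]
Gen 6 (s2): cancels prior s2^-1. Stack: [s1 s1 s1 s1]
Gen 7 (s1): push. Stack: [s1 s1 s1 s1 s1]
Gen 8 (s1^-1): cancels prior s1. Stack: [s1 s1 s1 s1]
Gen 9 (s2): push. Stack: [s1 s1 s1 s1 s2]
Gen 10 (s1): push. Stack: [s1 s1 s1 s1 s2 s1]
Reduced word: s1 s1 s1 s1 s2 s1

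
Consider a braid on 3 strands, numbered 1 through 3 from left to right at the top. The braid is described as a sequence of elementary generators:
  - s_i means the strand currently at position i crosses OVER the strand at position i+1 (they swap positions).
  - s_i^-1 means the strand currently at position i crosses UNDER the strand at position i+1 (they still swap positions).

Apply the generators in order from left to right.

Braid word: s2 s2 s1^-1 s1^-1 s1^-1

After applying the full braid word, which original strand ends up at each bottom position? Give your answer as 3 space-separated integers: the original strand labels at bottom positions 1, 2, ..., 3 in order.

Answer: 2 1 3

Derivation:
Gen 1 (s2): strand 2 crosses over strand 3. Perm now: [1 3 2]
Gen 2 (s2): strand 3 crosses over strand 2. Perm now: [1 2 3]
Gen 3 (s1^-1): strand 1 crosses under strand 2. Perm now: [2 1 3]
Gen 4 (s1^-1): strand 2 crosses under strand 1. Perm now: [1 2 3]
Gen 5 (s1^-1): strand 1 crosses under strand 2. Perm now: [2 1 3]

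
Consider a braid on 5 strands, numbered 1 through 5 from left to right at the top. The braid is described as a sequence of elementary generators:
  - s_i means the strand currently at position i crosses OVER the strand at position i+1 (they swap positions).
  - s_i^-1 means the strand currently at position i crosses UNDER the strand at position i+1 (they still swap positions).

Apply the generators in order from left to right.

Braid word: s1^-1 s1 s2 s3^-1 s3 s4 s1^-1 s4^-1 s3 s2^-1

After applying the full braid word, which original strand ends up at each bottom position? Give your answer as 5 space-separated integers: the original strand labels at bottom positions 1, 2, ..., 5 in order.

Answer: 3 4 1 2 5

Derivation:
Gen 1 (s1^-1): strand 1 crosses under strand 2. Perm now: [2 1 3 4 5]
Gen 2 (s1): strand 2 crosses over strand 1. Perm now: [1 2 3 4 5]
Gen 3 (s2): strand 2 crosses over strand 3. Perm now: [1 3 2 4 5]
Gen 4 (s3^-1): strand 2 crosses under strand 4. Perm now: [1 3 4 2 5]
Gen 5 (s3): strand 4 crosses over strand 2. Perm now: [1 3 2 4 5]
Gen 6 (s4): strand 4 crosses over strand 5. Perm now: [1 3 2 5 4]
Gen 7 (s1^-1): strand 1 crosses under strand 3. Perm now: [3 1 2 5 4]
Gen 8 (s4^-1): strand 5 crosses under strand 4. Perm now: [3 1 2 4 5]
Gen 9 (s3): strand 2 crosses over strand 4. Perm now: [3 1 4 2 5]
Gen 10 (s2^-1): strand 1 crosses under strand 4. Perm now: [3 4 1 2 5]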